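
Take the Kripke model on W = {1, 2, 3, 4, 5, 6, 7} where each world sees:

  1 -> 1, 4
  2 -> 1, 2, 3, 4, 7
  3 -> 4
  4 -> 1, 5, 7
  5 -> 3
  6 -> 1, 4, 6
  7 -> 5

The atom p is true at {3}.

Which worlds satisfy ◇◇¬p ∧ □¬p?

{1, 3, 4, 6}

1: ◇◇¬p is T, □¬p is T. ✓
2: ◇◇¬p is T, □¬p is F. ✗
3: ◇◇¬p is T, □¬p is T. ✓
4: ◇◇¬p is T, □¬p is T. ✓
5: ◇◇¬p is T, □¬p is F. ✗
6: ◇◇¬p is T, □¬p is T. ✓
7: ◇◇¬p is F, □¬p is T. ✗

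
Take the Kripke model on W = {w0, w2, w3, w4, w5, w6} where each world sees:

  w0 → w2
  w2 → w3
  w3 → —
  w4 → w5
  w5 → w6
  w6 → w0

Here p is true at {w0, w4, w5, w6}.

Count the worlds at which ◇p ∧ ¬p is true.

w0: ◇p is F, ¬p is F. ✗
w2: ◇p is F, ¬p is T. ✗
w3: ◇p is F, ¬p is T. ✗
w4: ◇p is T, ¬p is F. ✗
w5: ◇p is T, ¬p is F. ✗
w6: ◇p is T, ¬p is F. ✗
Satisfying worlds: ∅.

0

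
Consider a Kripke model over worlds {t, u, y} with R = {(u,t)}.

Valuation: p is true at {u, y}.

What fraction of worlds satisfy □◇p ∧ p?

1/3

t: □◇p is T, p is F. ✗
u: □◇p is F, p is T. ✗
y: □◇p is T, p is T. ✓
That's 1 of 3 worlds, so 1/3.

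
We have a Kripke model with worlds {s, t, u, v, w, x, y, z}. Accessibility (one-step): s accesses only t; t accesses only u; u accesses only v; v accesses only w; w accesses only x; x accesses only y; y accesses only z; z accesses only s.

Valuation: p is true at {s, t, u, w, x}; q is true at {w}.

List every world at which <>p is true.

{s, t, v, w, z}

s: successors {t}; p there: t:T. ✓
t: successors {u}; p there: u:T. ✓
u: successors {v}; p there: v:F. ✗
v: successors {w}; p there: w:T. ✓
w: successors {x}; p there: x:T. ✓
x: successors {y}; p there: y:F. ✗
y: successors {z}; p there: z:F. ✗
z: successors {s}; p there: s:T. ✓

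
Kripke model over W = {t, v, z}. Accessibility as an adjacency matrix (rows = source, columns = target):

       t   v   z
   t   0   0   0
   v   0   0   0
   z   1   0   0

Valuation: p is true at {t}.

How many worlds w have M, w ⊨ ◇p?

t: no successors, so ◇p fails. ✗
v: no successors, so ◇p fails. ✗
z: successors {t}; p there: t:T. ✓
Satisfying worlds: {z}.

1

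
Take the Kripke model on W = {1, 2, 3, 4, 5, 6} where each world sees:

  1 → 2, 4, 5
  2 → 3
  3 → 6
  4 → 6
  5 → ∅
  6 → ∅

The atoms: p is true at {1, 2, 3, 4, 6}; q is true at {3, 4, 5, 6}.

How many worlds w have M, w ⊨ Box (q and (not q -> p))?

1: successors {2, 4, 5}; q and (not q -> p) there: 2:F, 4:T, 5:T. ✗
2: successors {3}; q and (not q -> p) there: 3:T. ✓
3: successors {6}; q and (not q -> p) there: 6:T. ✓
4: successors {6}; q and (not q -> p) there: 6:T. ✓
5: no successors, so Box (q and (not q -> p)) holds vacuously. ✓
6: no successors, so Box (q and (not q -> p)) holds vacuously. ✓
Satisfying worlds: {2, 3, 4, 5, 6}.

5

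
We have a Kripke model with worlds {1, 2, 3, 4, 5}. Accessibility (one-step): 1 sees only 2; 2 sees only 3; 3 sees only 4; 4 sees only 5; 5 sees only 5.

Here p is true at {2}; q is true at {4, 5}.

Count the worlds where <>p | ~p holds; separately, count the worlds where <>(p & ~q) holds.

4 and 1

For <>p | ~p:
1: <>p is T, ~p is T. ✓
2: <>p is F, ~p is F. ✗
3: <>p is F, ~p is T. ✓
4: <>p is F, ~p is T. ✓
5: <>p is F, ~p is T. ✓
— 4 worlds.
For <>(p & ~q):
1: successors {2}; p & ~q there: 2:T. ✓
2: successors {3}; p & ~q there: 3:F. ✗
3: successors {4}; p & ~q there: 4:F. ✗
4: successors {5}; p & ~q there: 5:F. ✗
5: successors {5}; p & ~q there: 5:F. ✗
— 1 world.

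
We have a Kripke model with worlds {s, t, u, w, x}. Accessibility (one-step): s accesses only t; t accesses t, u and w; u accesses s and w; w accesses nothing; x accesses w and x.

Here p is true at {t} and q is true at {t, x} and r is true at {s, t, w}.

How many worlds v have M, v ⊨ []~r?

s: successors {t}; ~r there: t:F. ✗
t: successors {t, u, w}; ~r there: t:F, u:T, w:F. ✗
u: successors {s, w}; ~r there: s:F, w:F. ✗
w: no successors, so []~r holds vacuously. ✓
x: successors {w, x}; ~r there: w:F, x:T. ✗
Satisfying worlds: {w}.

1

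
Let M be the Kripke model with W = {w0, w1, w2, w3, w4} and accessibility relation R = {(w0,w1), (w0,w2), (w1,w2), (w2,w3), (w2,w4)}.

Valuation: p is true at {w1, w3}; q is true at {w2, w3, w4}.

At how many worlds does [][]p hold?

w0: successors {w1, w2}; []p there: w1:F, w2:F. ✗
w1: successors {w2}; []p there: w2:F. ✗
w2: successors {w3, w4}; []p there: w3:T, w4:T. ✓
w3: no successors, so [][]p holds vacuously. ✓
w4: no successors, so [][]p holds vacuously. ✓
Satisfying worlds: {w2, w3, w4}.

3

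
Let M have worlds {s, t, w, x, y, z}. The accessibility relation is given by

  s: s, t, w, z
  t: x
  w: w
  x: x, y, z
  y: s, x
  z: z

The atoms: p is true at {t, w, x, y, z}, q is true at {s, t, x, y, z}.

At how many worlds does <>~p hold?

s: successors {s, t, w, z}; ~p there: s:T, t:F, w:F, z:F. ✓
t: successors {x}; ~p there: x:F. ✗
w: successors {w}; ~p there: w:F. ✗
x: successors {x, y, z}; ~p there: x:F, y:F, z:F. ✗
y: successors {s, x}; ~p there: s:T, x:F. ✓
z: successors {z}; ~p there: z:F. ✗
Satisfying worlds: {s, y}.

2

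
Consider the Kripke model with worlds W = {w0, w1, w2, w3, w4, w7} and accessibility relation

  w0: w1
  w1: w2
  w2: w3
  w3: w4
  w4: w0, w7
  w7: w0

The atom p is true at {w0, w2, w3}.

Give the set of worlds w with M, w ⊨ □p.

{w1, w2, w7}

w0: successors {w1}; p there: w1:F. ✗
w1: successors {w2}; p there: w2:T. ✓
w2: successors {w3}; p there: w3:T. ✓
w3: successors {w4}; p there: w4:F. ✗
w4: successors {w0, w7}; p there: w0:T, w7:F. ✗
w7: successors {w0}; p there: w0:T. ✓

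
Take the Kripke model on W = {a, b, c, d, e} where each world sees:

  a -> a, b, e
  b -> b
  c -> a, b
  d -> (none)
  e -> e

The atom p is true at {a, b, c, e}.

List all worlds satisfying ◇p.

{a, b, c, e}

a: successors {a, b, e}; p there: a:T, b:T, e:T. ✓
b: successors {b}; p there: b:T. ✓
c: successors {a, b}; p there: a:T, b:T. ✓
d: no successors, so ◇p fails. ✗
e: successors {e}; p there: e:T. ✓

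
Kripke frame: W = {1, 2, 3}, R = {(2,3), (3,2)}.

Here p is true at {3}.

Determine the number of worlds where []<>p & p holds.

1: []<>p is T, p is F. ✗
2: []<>p is F, p is F. ✗
3: []<>p is T, p is T. ✓
Satisfying worlds: {3}.

1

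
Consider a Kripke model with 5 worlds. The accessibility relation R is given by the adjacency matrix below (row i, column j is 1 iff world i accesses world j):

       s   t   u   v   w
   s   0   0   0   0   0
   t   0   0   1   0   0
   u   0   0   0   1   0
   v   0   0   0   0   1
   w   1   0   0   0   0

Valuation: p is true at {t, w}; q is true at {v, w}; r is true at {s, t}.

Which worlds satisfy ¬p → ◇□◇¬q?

s: ¬p is T, ◇□◇¬q is F. ✗
t: ¬p is F, ◇□◇¬q is F. ✓
u: ¬p is T, ◇□◇¬q is T. ✓
v: ¬p is T, ◇□◇¬q is F. ✗
w: ¬p is F, ◇□◇¬q is T. ✓

{t, u, w}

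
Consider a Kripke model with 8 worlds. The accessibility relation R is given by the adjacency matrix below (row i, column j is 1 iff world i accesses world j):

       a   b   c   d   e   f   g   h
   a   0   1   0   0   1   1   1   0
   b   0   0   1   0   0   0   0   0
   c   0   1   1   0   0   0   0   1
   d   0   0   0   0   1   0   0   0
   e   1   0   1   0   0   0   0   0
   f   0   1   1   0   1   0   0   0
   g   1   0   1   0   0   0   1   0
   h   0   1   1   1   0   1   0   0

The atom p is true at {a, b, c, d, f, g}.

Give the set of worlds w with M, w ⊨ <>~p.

{a, c, d, f}

a: successors {b, e, f, g}; ~p there: b:F, e:T, f:F, g:F. ✓
b: successors {c}; ~p there: c:F. ✗
c: successors {b, c, h}; ~p there: b:F, c:F, h:T. ✓
d: successors {e}; ~p there: e:T. ✓
e: successors {a, c}; ~p there: a:F, c:F. ✗
f: successors {b, c, e}; ~p there: b:F, c:F, e:T. ✓
g: successors {a, c, g}; ~p there: a:F, c:F, g:F. ✗
h: successors {b, c, d, f}; ~p there: b:F, c:F, d:F, f:F. ✗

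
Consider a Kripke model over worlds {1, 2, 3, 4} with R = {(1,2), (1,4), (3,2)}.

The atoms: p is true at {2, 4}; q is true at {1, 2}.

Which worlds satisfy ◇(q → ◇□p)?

{1}

1: successors {2, 4}; q → ◇□p there: 2:F, 4:T. ✓
2: no successors, so ◇(q → ◇□p) fails. ✗
3: successors {2}; q → ◇□p there: 2:F. ✗
4: no successors, so ◇(q → ◇□p) fails. ✗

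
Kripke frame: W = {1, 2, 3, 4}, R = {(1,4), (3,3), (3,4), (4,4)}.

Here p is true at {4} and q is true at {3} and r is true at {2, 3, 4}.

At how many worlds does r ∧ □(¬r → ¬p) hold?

1: r is F, □(¬r → ¬p) is T. ✗
2: r is T, □(¬r → ¬p) is T. ✓
3: r is T, □(¬r → ¬p) is T. ✓
4: r is T, □(¬r → ¬p) is T. ✓
Satisfying worlds: {2, 3, 4}.

3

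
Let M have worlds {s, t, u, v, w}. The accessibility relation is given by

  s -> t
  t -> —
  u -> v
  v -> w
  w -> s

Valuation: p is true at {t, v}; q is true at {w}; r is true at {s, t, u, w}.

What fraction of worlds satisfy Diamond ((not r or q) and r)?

s: successors {t}; (not r or q) and r there: t:F. ✗
t: no successors, so Diamond ((not r or q) and r) fails. ✗
u: successors {v}; (not r or q) and r there: v:F. ✗
v: successors {w}; (not r or q) and r there: w:T. ✓
w: successors {s}; (not r or q) and r there: s:F. ✗
That's 1 of 5 worlds, so 1/5.

1/5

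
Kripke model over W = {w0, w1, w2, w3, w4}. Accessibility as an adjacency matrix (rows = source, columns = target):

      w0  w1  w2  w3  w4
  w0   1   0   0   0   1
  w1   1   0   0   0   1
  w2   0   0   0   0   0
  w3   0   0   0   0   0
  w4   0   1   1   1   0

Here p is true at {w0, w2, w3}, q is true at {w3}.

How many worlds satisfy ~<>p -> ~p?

3

w0: ~<>p is F, ~p is F. ✓
w1: ~<>p is F, ~p is T. ✓
w2: ~<>p is T, ~p is F. ✗
w3: ~<>p is T, ~p is F. ✗
w4: ~<>p is F, ~p is T. ✓
Satisfying worlds: {w0, w1, w4}.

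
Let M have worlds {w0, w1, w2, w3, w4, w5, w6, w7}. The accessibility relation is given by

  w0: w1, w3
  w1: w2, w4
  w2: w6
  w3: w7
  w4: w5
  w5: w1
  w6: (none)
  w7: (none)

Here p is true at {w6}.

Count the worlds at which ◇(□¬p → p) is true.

2

w0: successors {w1, w3}; □¬p → p there: w1:F, w3:F. ✗
w1: successors {w2, w4}; □¬p → p there: w2:T, w4:F. ✓
w2: successors {w6}; □¬p → p there: w6:T. ✓
w3: successors {w7}; □¬p → p there: w7:F. ✗
w4: successors {w5}; □¬p → p there: w5:F. ✗
w5: successors {w1}; □¬p → p there: w1:F. ✗
w6: no successors, so ◇(□¬p → p) fails. ✗
w7: no successors, so ◇(□¬p → p) fails. ✗
Satisfying worlds: {w1, w2}.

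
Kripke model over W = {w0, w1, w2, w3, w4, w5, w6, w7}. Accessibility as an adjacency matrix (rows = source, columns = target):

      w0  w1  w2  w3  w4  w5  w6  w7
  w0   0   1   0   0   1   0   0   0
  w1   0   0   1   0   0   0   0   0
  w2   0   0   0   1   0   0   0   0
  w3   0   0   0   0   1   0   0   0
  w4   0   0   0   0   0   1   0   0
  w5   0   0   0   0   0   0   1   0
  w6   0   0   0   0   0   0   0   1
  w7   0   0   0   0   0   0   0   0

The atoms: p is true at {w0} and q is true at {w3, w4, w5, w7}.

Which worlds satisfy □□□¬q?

{w3, w5, w6, w7}

w0: successors {w1, w4}; □□¬q there: w1:F, w4:T. ✗
w1: successors {w2}; □□¬q there: w2:F. ✗
w2: successors {w3}; □□¬q there: w3:F. ✗
w3: successors {w4}; □□¬q there: w4:T. ✓
w4: successors {w5}; □□¬q there: w5:F. ✗
w5: successors {w6}; □□¬q there: w6:T. ✓
w6: successors {w7}; □□¬q there: w7:T. ✓
w7: no successors, so □□□¬q holds vacuously. ✓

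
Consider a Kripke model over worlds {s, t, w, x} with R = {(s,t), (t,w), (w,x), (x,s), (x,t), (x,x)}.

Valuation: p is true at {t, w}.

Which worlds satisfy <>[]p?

s: successors {t}; []p there: t:T. ✓
t: successors {w}; []p there: w:F. ✗
w: successors {x}; []p there: x:F. ✗
x: successors {s, t, x}; []p there: s:T, t:T, x:F. ✓

{s, x}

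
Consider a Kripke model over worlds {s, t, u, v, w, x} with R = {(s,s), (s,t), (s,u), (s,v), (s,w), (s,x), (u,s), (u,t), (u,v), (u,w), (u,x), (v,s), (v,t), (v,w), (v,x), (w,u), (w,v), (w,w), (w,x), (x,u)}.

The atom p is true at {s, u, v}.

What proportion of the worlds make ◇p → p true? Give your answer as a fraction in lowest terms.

s: ◇p is T, p is T. ✓
t: ◇p is F, p is F. ✓
u: ◇p is T, p is T. ✓
v: ◇p is T, p is T. ✓
w: ◇p is T, p is F. ✗
x: ◇p is T, p is F. ✗
That's 4 of 6 worlds, so 4/6 = 2/3.

2/3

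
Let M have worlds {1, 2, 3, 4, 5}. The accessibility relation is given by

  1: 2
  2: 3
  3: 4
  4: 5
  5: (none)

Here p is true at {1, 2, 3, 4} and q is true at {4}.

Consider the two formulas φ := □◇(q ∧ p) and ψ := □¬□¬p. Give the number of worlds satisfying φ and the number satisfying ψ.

2 and 3

For □◇(q ∧ p):
1: successors {2}; ◇(q ∧ p) there: 2:F. ✗
2: successors {3}; ◇(q ∧ p) there: 3:T. ✓
3: successors {4}; ◇(q ∧ p) there: 4:F. ✗
4: successors {5}; ◇(q ∧ p) there: 5:F. ✗
5: no successors, so □◇(q ∧ p) holds vacuously. ✓
— 2 worlds.
For □¬□¬p:
1: successors {2}; ¬□¬p there: 2:T. ✓
2: successors {3}; ¬□¬p there: 3:T. ✓
3: successors {4}; ¬□¬p there: 4:F. ✗
4: successors {5}; ¬□¬p there: 5:F. ✗
5: no successors, so □¬□¬p holds vacuously. ✓
— 3 worlds.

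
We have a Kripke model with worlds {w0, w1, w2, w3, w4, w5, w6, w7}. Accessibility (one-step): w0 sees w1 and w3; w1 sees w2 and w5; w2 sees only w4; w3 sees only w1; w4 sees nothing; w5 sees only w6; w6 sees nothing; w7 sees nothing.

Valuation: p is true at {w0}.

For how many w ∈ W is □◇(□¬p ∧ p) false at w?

5

w0: successors {w1, w3}; ◇(□¬p ∧ p) there: w1:F, w3:F. ✗
w1: successors {w2, w5}; ◇(□¬p ∧ p) there: w2:F, w5:F. ✗
w2: successors {w4}; ◇(□¬p ∧ p) there: w4:F. ✗
w3: successors {w1}; ◇(□¬p ∧ p) there: w1:F. ✗
w4: no successors, so □◇(□¬p ∧ p) holds vacuously. ✓
w5: successors {w6}; ◇(□¬p ∧ p) there: w6:F. ✗
w6: no successors, so □◇(□¬p ∧ p) holds vacuously. ✓
w7: no successors, so □◇(□¬p ∧ p) holds vacuously. ✓
Satisfying worlds: {w4, w6, w7}.
So □◇(□¬p ∧ p) fails at the other 5 worlds.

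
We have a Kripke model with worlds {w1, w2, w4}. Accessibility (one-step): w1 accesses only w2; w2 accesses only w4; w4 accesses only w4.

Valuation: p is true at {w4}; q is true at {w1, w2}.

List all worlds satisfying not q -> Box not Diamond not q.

{w1, w2}

w1: not q is F, Box not Diamond not q is F. ✓
w2: not q is F, Box not Diamond not q is F. ✓
w4: not q is T, Box not Diamond not q is F. ✗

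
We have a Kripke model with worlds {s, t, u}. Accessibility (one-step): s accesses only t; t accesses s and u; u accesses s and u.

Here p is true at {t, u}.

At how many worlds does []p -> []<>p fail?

0

s: []p is T, []<>p is T. ✓
t: []p is F, []<>p is T. ✓
u: []p is F, []<>p is T. ✓
Satisfying worlds: {s, t, u}.
So []p -> []<>p fails at the other 0 worlds.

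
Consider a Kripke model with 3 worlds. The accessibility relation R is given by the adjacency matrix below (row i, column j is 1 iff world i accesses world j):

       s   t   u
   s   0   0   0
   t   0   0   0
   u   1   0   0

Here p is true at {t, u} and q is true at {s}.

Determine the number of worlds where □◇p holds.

2

s: no successors, so □◇p holds vacuously. ✓
t: no successors, so □◇p holds vacuously. ✓
u: successors {s}; ◇p there: s:F. ✗
Satisfying worlds: {s, t}.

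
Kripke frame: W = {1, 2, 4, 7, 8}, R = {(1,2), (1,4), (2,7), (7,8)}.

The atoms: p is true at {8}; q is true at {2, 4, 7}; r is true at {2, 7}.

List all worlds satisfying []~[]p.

{4, 8}

1: successors {2, 4}; ~[]p there: 2:T, 4:F. ✗
2: successors {7}; ~[]p there: 7:F. ✗
4: no successors, so []~[]p holds vacuously. ✓
7: successors {8}; ~[]p there: 8:F. ✗
8: no successors, so []~[]p holds vacuously. ✓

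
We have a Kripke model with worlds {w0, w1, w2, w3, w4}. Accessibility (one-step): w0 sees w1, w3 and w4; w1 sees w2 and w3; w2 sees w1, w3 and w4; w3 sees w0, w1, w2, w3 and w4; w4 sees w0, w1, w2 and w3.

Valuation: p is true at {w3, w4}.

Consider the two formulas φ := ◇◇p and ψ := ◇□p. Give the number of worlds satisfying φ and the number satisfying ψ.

For ◇◇p:
w0: successors {w1, w3, w4}; ◇p there: w1:T, w3:T, w4:T. ✓
w1: successors {w2, w3}; ◇p there: w2:T, w3:T. ✓
w2: successors {w1, w3, w4}; ◇p there: w1:T, w3:T, w4:T. ✓
w3: successors {w0, w1, w2, w3, w4}; ◇p there: w0:T, w1:T, w2:T, w3:T, w4:T. ✓
w4: successors {w0, w1, w2, w3}; ◇p there: w0:T, w1:T, w2:T, w3:T. ✓
— 5 worlds.
For ◇□p:
w0: successors {w1, w3, w4}; □p there: w1:F, w3:F, w4:F. ✗
w1: successors {w2, w3}; □p there: w2:F, w3:F. ✗
w2: successors {w1, w3, w4}; □p there: w1:F, w3:F, w4:F. ✗
w3: successors {w0, w1, w2, w3, w4}; □p there: w0:F, w1:F, w2:F, w3:F, w4:F. ✗
w4: successors {w0, w1, w2, w3}; □p there: w0:F, w1:F, w2:F, w3:F. ✗
— 0 worlds.

5 and 0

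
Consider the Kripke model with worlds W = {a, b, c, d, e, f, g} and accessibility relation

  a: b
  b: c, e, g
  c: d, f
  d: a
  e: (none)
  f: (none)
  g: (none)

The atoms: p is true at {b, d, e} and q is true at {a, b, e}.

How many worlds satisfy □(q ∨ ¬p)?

6

a: successors {b}; q ∨ ¬p there: b:T. ✓
b: successors {c, e, g}; q ∨ ¬p there: c:T, e:T, g:T. ✓
c: successors {d, f}; q ∨ ¬p there: d:F, f:T. ✗
d: successors {a}; q ∨ ¬p there: a:T. ✓
e: no successors, so □(q ∨ ¬p) holds vacuously. ✓
f: no successors, so □(q ∨ ¬p) holds vacuously. ✓
g: no successors, so □(q ∨ ¬p) holds vacuously. ✓
Satisfying worlds: {a, b, d, e, f, g}.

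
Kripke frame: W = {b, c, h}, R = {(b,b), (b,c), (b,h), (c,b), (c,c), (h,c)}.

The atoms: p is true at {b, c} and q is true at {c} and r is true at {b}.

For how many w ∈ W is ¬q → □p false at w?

b: ¬q is T, □p is F. ✗
c: ¬q is F, □p is T. ✓
h: ¬q is T, □p is T. ✓
Satisfying worlds: {c, h}.
So ¬q → □p fails at the other 1 world.

1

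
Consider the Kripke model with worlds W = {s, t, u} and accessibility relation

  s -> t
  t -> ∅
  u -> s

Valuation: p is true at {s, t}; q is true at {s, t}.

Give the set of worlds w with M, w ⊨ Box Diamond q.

{t, u}

s: successors {t}; Diamond q there: t:F. ✗
t: no successors, so Box Diamond q holds vacuously. ✓
u: successors {s}; Diamond q there: s:T. ✓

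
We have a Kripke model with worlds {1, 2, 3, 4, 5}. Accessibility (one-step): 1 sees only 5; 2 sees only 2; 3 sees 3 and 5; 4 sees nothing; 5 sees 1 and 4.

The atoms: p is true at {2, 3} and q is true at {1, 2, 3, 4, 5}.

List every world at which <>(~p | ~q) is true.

{1, 3, 5}

1: successors {5}; ~p | ~q there: 5:T. ✓
2: successors {2}; ~p | ~q there: 2:F. ✗
3: successors {3, 5}; ~p | ~q there: 3:F, 5:T. ✓
4: no successors, so <>(~p | ~q) fails. ✗
5: successors {1, 4}; ~p | ~q there: 1:T, 4:T. ✓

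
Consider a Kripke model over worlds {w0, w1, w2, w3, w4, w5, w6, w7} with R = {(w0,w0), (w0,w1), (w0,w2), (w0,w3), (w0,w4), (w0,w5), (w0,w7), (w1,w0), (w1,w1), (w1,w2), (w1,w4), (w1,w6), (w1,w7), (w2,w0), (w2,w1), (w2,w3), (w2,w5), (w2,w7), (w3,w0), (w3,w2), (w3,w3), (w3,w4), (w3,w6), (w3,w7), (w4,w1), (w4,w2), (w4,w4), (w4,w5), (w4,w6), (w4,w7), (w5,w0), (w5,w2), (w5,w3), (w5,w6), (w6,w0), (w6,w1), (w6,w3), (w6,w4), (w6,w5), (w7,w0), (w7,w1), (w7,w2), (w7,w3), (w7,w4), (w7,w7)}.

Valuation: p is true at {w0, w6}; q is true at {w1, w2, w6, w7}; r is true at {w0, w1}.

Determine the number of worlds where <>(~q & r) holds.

7

w0: successors {w0, w1, w2, w3, w4, w5, w7}; ~q & r there: w0:T, w1:F, w2:F, w3:F, w4:F, w5:F, w7:F. ✓
w1: successors {w0, w1, w2, w4, w6, w7}; ~q & r there: w0:T, w1:F, w2:F, w4:F, w6:F, w7:F. ✓
w2: successors {w0, w1, w3, w5, w7}; ~q & r there: w0:T, w1:F, w3:F, w5:F, w7:F. ✓
w3: successors {w0, w2, w3, w4, w6, w7}; ~q & r there: w0:T, w2:F, w3:F, w4:F, w6:F, w7:F. ✓
w4: successors {w1, w2, w4, w5, w6, w7}; ~q & r there: w1:F, w2:F, w4:F, w5:F, w6:F, w7:F. ✗
w5: successors {w0, w2, w3, w6}; ~q & r there: w0:T, w2:F, w3:F, w6:F. ✓
w6: successors {w0, w1, w3, w4, w5}; ~q & r there: w0:T, w1:F, w3:F, w4:F, w5:F. ✓
w7: successors {w0, w1, w2, w3, w4, w7}; ~q & r there: w0:T, w1:F, w2:F, w3:F, w4:F, w7:F. ✓
Satisfying worlds: {w0, w1, w2, w3, w5, w6, w7}.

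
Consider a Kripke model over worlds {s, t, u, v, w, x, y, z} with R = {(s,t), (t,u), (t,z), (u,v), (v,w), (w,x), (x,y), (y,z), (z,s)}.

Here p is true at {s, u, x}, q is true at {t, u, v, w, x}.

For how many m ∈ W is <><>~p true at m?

6

s: successors {t}; <>~p there: t:T. ✓
t: successors {u, z}; <>~p there: u:T, z:F. ✓
u: successors {v}; <>~p there: v:T. ✓
v: successors {w}; <>~p there: w:F. ✗
w: successors {x}; <>~p there: x:T. ✓
x: successors {y}; <>~p there: y:T. ✓
y: successors {z}; <>~p there: z:F. ✗
z: successors {s}; <>~p there: s:T. ✓
Satisfying worlds: {s, t, u, w, x, z}.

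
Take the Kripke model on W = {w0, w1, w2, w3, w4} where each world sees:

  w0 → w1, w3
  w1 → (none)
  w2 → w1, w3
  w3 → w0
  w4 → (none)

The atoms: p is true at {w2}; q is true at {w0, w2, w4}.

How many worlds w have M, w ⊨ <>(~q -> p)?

w0: successors {w1, w3}; ~q -> p there: w1:F, w3:F. ✗
w1: no successors, so <>(~q -> p) fails. ✗
w2: successors {w1, w3}; ~q -> p there: w1:F, w3:F. ✗
w3: successors {w0}; ~q -> p there: w0:T. ✓
w4: no successors, so <>(~q -> p) fails. ✗
Satisfying worlds: {w3}.

1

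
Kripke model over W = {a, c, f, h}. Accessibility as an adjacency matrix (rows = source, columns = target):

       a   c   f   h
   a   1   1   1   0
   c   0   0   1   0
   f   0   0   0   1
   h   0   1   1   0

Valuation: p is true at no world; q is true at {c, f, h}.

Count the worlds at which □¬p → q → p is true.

1

a: □¬p is T, q → p is T. ✓
c: □¬p is T, q → p is F. ✗
f: □¬p is T, q → p is F. ✗
h: □¬p is T, q → p is F. ✗
Satisfying worlds: {a}.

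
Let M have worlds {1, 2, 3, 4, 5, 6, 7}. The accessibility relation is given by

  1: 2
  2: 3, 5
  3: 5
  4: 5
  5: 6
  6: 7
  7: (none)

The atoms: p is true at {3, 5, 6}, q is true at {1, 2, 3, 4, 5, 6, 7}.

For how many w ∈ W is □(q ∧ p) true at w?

1: successors {2}; q ∧ p there: 2:F. ✗
2: successors {3, 5}; q ∧ p there: 3:T, 5:T. ✓
3: successors {5}; q ∧ p there: 5:T. ✓
4: successors {5}; q ∧ p there: 5:T. ✓
5: successors {6}; q ∧ p there: 6:T. ✓
6: successors {7}; q ∧ p there: 7:F. ✗
7: no successors, so □(q ∧ p) holds vacuously. ✓
Satisfying worlds: {2, 3, 4, 5, 7}.

5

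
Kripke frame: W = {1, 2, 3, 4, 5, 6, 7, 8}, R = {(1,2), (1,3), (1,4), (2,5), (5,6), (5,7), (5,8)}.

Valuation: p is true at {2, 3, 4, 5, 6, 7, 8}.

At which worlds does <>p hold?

1: successors {2, 3, 4}; p there: 2:T, 3:T, 4:T. ✓
2: successors {5}; p there: 5:T. ✓
3: no successors, so <>p fails. ✗
4: no successors, so <>p fails. ✗
5: successors {6, 7, 8}; p there: 6:T, 7:T, 8:T. ✓
6: no successors, so <>p fails. ✗
7: no successors, so <>p fails. ✗
8: no successors, so <>p fails. ✗

{1, 2, 5}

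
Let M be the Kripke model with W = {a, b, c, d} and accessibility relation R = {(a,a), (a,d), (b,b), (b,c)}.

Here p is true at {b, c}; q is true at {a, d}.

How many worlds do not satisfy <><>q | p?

a: <><>q is T, p is F. ✓
b: <><>q is F, p is T. ✓
c: <><>q is F, p is T. ✓
d: <><>q is F, p is F. ✗
Satisfying worlds: {a, b, c}.
So <><>q | p fails at the other 1 world.

1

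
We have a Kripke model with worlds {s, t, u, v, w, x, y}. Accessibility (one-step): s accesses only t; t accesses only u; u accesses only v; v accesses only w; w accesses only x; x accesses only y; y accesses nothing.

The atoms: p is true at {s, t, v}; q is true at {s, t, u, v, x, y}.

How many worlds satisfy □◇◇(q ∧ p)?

2

s: successors {t}; ◇◇(q ∧ p) there: t:T. ✓
t: successors {u}; ◇◇(q ∧ p) there: u:F. ✗
u: successors {v}; ◇◇(q ∧ p) there: v:F. ✗
v: successors {w}; ◇◇(q ∧ p) there: w:F. ✗
w: successors {x}; ◇◇(q ∧ p) there: x:F. ✗
x: successors {y}; ◇◇(q ∧ p) there: y:F. ✗
y: no successors, so □◇◇(q ∧ p) holds vacuously. ✓
Satisfying worlds: {s, y}.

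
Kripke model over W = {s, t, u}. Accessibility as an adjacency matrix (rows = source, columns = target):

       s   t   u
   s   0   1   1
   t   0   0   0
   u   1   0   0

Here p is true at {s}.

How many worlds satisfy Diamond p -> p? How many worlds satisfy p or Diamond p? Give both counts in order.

For Diamond p -> p:
s: Diamond p is F, p is T. ✓
t: Diamond p is F, p is F. ✓
u: Diamond p is T, p is F. ✗
— 2 worlds.
For p or Diamond p:
s: p is T, Diamond p is F. ✓
t: p is F, Diamond p is F. ✗
u: p is F, Diamond p is T. ✓
— 2 worlds.

2 and 2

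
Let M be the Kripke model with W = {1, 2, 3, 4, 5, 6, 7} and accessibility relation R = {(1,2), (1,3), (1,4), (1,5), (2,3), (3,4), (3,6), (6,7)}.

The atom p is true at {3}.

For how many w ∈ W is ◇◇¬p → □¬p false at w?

2

1: ◇◇¬p is T, □¬p is F. ✗
2: ◇◇¬p is T, □¬p is F. ✗
3: ◇◇¬p is T, □¬p is T. ✓
4: ◇◇¬p is F, □¬p is T. ✓
5: ◇◇¬p is F, □¬p is T. ✓
6: ◇◇¬p is F, □¬p is T. ✓
7: ◇◇¬p is F, □¬p is T. ✓
Satisfying worlds: {3, 4, 5, 6, 7}.
So ◇◇¬p → □¬p fails at the other 2 worlds.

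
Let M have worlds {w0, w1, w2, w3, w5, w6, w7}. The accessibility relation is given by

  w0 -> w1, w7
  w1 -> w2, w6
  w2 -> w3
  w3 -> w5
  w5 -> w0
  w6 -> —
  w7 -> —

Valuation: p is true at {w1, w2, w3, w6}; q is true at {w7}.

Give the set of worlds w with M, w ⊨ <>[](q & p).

{w0, w1}

w0: successors {w1, w7}; [](q & p) there: w1:F, w7:T. ✓
w1: successors {w2, w6}; [](q & p) there: w2:F, w6:T. ✓
w2: successors {w3}; [](q & p) there: w3:F. ✗
w3: successors {w5}; [](q & p) there: w5:F. ✗
w5: successors {w0}; [](q & p) there: w0:F. ✗
w6: no successors, so <>[](q & p) fails. ✗
w7: no successors, so <>[](q & p) fails. ✗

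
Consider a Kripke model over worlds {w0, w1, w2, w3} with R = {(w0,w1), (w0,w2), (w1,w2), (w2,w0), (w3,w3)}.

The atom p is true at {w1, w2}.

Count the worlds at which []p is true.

w0: successors {w1, w2}; p there: w1:T, w2:T. ✓
w1: successors {w2}; p there: w2:T. ✓
w2: successors {w0}; p there: w0:F. ✗
w3: successors {w3}; p there: w3:F. ✗
Satisfying worlds: {w0, w1}.

2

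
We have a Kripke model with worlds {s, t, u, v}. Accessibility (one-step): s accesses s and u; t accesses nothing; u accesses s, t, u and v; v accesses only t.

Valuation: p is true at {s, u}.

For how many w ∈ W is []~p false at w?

2

s: successors {s, u}; ~p there: s:F, u:F. ✗
t: no successors, so []~p holds vacuously. ✓
u: successors {s, t, u, v}; ~p there: s:F, t:T, u:F, v:T. ✗
v: successors {t}; ~p there: t:T. ✓
Satisfying worlds: {t, v}.
So []~p fails at the other 2 worlds.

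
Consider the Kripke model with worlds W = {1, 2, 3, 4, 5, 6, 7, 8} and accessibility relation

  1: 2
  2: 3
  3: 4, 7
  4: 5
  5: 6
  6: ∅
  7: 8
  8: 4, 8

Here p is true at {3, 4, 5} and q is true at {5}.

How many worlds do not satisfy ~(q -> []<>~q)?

1: q -> []<>~q is T. ✗
2: q -> []<>~q is T. ✗
3: q -> []<>~q is T. ✗
4: q -> []<>~q is T. ✗
5: q -> []<>~q is F. ✓
6: q -> []<>~q is T. ✗
7: q -> []<>~q is T. ✗
8: q -> []<>~q is T. ✗
Satisfying worlds: {5}.
So ~(q -> []<>~q) fails at the other 7 worlds.

7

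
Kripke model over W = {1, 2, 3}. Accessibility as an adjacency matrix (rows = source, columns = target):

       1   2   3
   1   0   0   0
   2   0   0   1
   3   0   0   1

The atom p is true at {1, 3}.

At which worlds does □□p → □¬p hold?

{1}

1: □□p is T, □¬p is T. ✓
2: □□p is T, □¬p is F. ✗
3: □□p is T, □¬p is F. ✗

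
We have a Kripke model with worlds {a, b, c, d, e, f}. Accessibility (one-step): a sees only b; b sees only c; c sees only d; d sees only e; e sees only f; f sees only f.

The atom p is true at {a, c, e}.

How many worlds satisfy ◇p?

a: successors {b}; p there: b:F. ✗
b: successors {c}; p there: c:T. ✓
c: successors {d}; p there: d:F. ✗
d: successors {e}; p there: e:T. ✓
e: successors {f}; p there: f:F. ✗
f: successors {f}; p there: f:F. ✗
Satisfying worlds: {b, d}.

2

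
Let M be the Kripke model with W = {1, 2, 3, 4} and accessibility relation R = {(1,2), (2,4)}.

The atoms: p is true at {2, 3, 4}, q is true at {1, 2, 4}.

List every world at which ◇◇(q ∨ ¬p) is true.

1: successors {2}; ◇(q ∨ ¬p) there: 2:T. ✓
2: successors {4}; ◇(q ∨ ¬p) there: 4:F. ✗
3: no successors, so ◇◇(q ∨ ¬p) fails. ✗
4: no successors, so ◇◇(q ∨ ¬p) fails. ✗

{1}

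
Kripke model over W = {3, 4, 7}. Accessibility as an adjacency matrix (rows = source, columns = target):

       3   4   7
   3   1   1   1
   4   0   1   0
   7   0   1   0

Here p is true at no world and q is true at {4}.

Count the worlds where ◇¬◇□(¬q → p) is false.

3: successors {3, 4, 7}; ¬◇□(¬q → p) there: 3:F, 4:F, 7:F. ✗
4: successors {4}; ¬◇□(¬q → p) there: 4:F. ✗
7: successors {4}; ¬◇□(¬q → p) there: 4:F. ✗
Satisfying worlds: ∅.
So ◇¬◇□(¬q → p) fails at the other 3 worlds.

3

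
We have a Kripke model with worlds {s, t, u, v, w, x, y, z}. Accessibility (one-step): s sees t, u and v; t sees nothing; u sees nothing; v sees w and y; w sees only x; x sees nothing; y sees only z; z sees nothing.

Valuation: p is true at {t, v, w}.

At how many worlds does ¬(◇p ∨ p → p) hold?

1

s: ◇p ∨ p → p is F. ✓
t: ◇p ∨ p → p is T. ✗
u: ◇p ∨ p → p is T. ✗
v: ◇p ∨ p → p is T. ✗
w: ◇p ∨ p → p is T. ✗
x: ◇p ∨ p → p is T. ✗
y: ◇p ∨ p → p is T. ✗
z: ◇p ∨ p → p is T. ✗
Satisfying worlds: {s}.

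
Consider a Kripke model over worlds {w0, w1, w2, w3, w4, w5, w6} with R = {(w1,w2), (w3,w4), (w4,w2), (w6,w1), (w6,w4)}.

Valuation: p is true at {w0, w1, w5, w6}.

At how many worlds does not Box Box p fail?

5

w0: Box Box p is T. ✗
w1: Box Box p is T. ✗
w2: Box Box p is T. ✗
w3: Box Box p is F. ✓
w4: Box Box p is T. ✗
w5: Box Box p is T. ✗
w6: Box Box p is F. ✓
Satisfying worlds: {w3, w6}.
So not Box Box p fails at the other 5 worlds.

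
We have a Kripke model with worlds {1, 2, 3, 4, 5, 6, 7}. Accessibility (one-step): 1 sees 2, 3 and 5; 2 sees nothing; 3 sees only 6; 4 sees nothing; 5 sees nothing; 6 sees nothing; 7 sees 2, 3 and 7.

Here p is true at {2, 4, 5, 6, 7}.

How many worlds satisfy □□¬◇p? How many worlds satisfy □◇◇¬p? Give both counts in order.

6 and 4

For □□¬◇p:
1: successors {2, 3, 5}; □¬◇p there: 2:T, 3:T, 5:T. ✓
2: no successors, so □□¬◇p holds vacuously. ✓
3: successors {6}; □¬◇p there: 6:T. ✓
4: no successors, so □□¬◇p holds vacuously. ✓
5: no successors, so □□¬◇p holds vacuously. ✓
6: no successors, so □□¬◇p holds vacuously. ✓
7: successors {2, 3, 7}; □¬◇p there: 2:T, 3:T, 7:F. ✗
— 6 worlds.
For □◇◇¬p:
1: successors {2, 3, 5}; ◇◇¬p there: 2:F, 3:F, 5:F. ✗
2: no successors, so □◇◇¬p holds vacuously. ✓
3: successors {6}; ◇◇¬p there: 6:F. ✗
4: no successors, so □◇◇¬p holds vacuously. ✓
5: no successors, so □◇◇¬p holds vacuously. ✓
6: no successors, so □◇◇¬p holds vacuously. ✓
7: successors {2, 3, 7}; ◇◇¬p there: 2:F, 3:F, 7:T. ✗
— 4 worlds.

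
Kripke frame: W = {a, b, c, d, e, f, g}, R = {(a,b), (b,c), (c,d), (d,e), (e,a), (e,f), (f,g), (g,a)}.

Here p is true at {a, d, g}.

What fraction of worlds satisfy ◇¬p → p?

a: ◇¬p is T, p is T. ✓
b: ◇¬p is T, p is F. ✗
c: ◇¬p is F, p is F. ✓
d: ◇¬p is T, p is T. ✓
e: ◇¬p is T, p is F. ✗
f: ◇¬p is F, p is F. ✓
g: ◇¬p is F, p is T. ✓
That's 5 of 7 worlds, so 5/7.

5/7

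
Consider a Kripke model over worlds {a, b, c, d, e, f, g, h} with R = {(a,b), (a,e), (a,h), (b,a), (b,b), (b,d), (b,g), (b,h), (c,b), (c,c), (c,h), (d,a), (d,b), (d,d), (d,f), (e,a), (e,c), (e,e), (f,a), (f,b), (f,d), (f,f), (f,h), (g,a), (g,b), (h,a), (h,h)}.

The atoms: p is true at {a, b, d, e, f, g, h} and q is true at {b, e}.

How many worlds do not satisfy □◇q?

a: successors {b, e, h}; ◇q there: b:T, e:T, h:F. ✗
b: successors {a, b, d, g, h}; ◇q there: a:T, b:T, d:T, g:T, h:F. ✗
c: successors {b, c, h}; ◇q there: b:T, c:T, h:F. ✗
d: successors {a, b, d, f}; ◇q there: a:T, b:T, d:T, f:T. ✓
e: successors {a, c, e}; ◇q there: a:T, c:T, e:T. ✓
f: successors {a, b, d, f, h}; ◇q there: a:T, b:T, d:T, f:T, h:F. ✗
g: successors {a, b}; ◇q there: a:T, b:T. ✓
h: successors {a, h}; ◇q there: a:T, h:F. ✗
Satisfying worlds: {d, e, g}.
So □◇q fails at the other 5 worlds.

5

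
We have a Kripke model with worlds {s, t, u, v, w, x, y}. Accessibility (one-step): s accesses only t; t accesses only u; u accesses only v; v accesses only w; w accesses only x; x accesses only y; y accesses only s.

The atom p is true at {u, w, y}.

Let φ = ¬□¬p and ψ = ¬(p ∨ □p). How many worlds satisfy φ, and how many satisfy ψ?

3 and 1

For ¬□¬p:
s: □¬p is T. ✗
t: □¬p is F. ✓
u: □¬p is T. ✗
v: □¬p is F. ✓
w: □¬p is T. ✗
x: □¬p is F. ✓
y: □¬p is T. ✗
— 3 worlds.
For ¬(p ∨ □p):
s: p ∨ □p is F. ✓
t: p ∨ □p is T. ✗
u: p ∨ □p is T. ✗
v: p ∨ □p is T. ✗
w: p ∨ □p is T. ✗
x: p ∨ □p is T. ✗
y: p ∨ □p is T. ✗
— 1 world.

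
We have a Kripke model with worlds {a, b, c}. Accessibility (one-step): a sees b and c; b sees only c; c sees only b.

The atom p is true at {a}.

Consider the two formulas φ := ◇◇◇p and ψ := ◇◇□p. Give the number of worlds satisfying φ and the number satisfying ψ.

0 and 0

For ◇◇◇p:
a: successors {b, c}; ◇◇p there: b:F, c:F. ✗
b: successors {c}; ◇◇p there: c:F. ✗
c: successors {b}; ◇◇p there: b:F. ✗
— 0 worlds.
For ◇◇□p:
a: successors {b, c}; ◇□p there: b:F, c:F. ✗
b: successors {c}; ◇□p there: c:F. ✗
c: successors {b}; ◇□p there: b:F. ✗
— 0 worlds.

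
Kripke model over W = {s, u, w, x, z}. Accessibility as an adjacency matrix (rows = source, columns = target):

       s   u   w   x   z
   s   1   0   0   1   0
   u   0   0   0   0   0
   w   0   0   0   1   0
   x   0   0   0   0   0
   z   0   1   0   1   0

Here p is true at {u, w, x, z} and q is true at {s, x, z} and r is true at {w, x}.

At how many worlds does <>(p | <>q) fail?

2

s: successors {s, x}; p | <>q there: s:T, x:T. ✓
u: no successors, so <>(p | <>q) fails. ✗
w: successors {x}; p | <>q there: x:T. ✓
x: no successors, so <>(p | <>q) fails. ✗
z: successors {u, x}; p | <>q there: u:T, x:T. ✓
Satisfying worlds: {s, w, z}.
So <>(p | <>q) fails at the other 2 worlds.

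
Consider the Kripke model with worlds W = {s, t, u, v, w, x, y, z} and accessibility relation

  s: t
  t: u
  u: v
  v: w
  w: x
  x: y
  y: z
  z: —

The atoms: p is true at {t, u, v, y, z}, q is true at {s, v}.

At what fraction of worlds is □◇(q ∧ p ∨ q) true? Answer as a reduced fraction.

1/4

s: successors {t}; ◇(q ∧ p ∨ q) there: t:F. ✗
t: successors {u}; ◇(q ∧ p ∨ q) there: u:T. ✓
u: successors {v}; ◇(q ∧ p ∨ q) there: v:F. ✗
v: successors {w}; ◇(q ∧ p ∨ q) there: w:F. ✗
w: successors {x}; ◇(q ∧ p ∨ q) there: x:F. ✗
x: successors {y}; ◇(q ∧ p ∨ q) there: y:F. ✗
y: successors {z}; ◇(q ∧ p ∨ q) there: z:F. ✗
z: no successors, so □◇(q ∧ p ∨ q) holds vacuously. ✓
That's 2 of 8 worlds, so 2/8 = 1/4.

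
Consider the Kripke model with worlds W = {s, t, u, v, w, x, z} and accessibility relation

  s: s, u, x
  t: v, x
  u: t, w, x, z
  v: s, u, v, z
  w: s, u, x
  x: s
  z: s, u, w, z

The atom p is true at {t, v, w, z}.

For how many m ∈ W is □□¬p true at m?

s: successors {s, u, x}; □¬p there: s:T, u:F, x:T. ✗
t: successors {v, x}; □¬p there: v:F, x:T. ✗
u: successors {t, w, x, z}; □¬p there: t:F, w:T, x:T, z:F. ✗
v: successors {s, u, v, z}; □¬p there: s:T, u:F, v:F, z:F. ✗
w: successors {s, u, x}; □¬p there: s:T, u:F, x:T. ✗
x: successors {s}; □¬p there: s:T. ✓
z: successors {s, u, w, z}; □¬p there: s:T, u:F, w:T, z:F. ✗
Satisfying worlds: {x}.

1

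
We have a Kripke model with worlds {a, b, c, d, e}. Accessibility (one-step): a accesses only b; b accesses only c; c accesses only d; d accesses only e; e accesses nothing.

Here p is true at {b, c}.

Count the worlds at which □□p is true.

a: successors {b}; □p there: b:T. ✓
b: successors {c}; □p there: c:F. ✗
c: successors {d}; □p there: d:F. ✗
d: successors {e}; □p there: e:T. ✓
e: no successors, so □□p holds vacuously. ✓
Satisfying worlds: {a, d, e}.

3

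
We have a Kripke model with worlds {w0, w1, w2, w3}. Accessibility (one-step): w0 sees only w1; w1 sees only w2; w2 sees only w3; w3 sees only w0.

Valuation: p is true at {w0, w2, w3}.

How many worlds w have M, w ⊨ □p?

w0: successors {w1}; p there: w1:F. ✗
w1: successors {w2}; p there: w2:T. ✓
w2: successors {w3}; p there: w3:T. ✓
w3: successors {w0}; p there: w0:T. ✓
Satisfying worlds: {w1, w2, w3}.

3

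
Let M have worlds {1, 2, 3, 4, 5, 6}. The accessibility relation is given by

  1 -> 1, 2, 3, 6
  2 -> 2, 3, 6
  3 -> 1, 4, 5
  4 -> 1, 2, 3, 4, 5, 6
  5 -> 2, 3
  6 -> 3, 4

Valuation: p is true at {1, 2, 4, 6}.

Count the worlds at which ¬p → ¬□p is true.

1: ¬p is F, ¬□p is T. ✓
2: ¬p is F, ¬□p is T. ✓
3: ¬p is T, ¬□p is T. ✓
4: ¬p is F, ¬□p is T. ✓
5: ¬p is T, ¬□p is T. ✓
6: ¬p is F, ¬□p is T. ✓
Satisfying worlds: {1, 2, 3, 4, 5, 6}.

6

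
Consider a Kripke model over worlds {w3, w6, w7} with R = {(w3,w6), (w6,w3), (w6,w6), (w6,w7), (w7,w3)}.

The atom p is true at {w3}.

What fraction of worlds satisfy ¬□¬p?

2/3

w3: □¬p is T. ✗
w6: □¬p is F. ✓
w7: □¬p is F. ✓
That's 2 of 3 worlds, so 2/3.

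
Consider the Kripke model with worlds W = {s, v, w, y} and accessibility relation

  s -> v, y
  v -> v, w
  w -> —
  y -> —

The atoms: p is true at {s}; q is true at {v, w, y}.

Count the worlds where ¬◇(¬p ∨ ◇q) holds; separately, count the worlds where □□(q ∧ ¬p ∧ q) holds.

2 and 4

For ¬◇(¬p ∨ ◇q):
s: ◇(¬p ∨ ◇q) is T. ✗
v: ◇(¬p ∨ ◇q) is T. ✗
w: ◇(¬p ∨ ◇q) is F. ✓
y: ◇(¬p ∨ ◇q) is F. ✓
— 2 worlds.
For □□(q ∧ ¬p ∧ q):
s: successors {v, y}; □(q ∧ ¬p ∧ q) there: v:T, y:T. ✓
v: successors {v, w}; □(q ∧ ¬p ∧ q) there: v:T, w:T. ✓
w: no successors, so □□(q ∧ ¬p ∧ q) holds vacuously. ✓
y: no successors, so □□(q ∧ ¬p ∧ q) holds vacuously. ✓
— 4 worlds.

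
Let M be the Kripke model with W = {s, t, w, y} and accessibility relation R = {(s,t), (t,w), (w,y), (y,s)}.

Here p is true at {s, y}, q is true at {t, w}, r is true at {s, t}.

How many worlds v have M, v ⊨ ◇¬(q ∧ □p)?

s: successors {t}; ¬(q ∧ □p) there: t:T. ✓
t: successors {w}; ¬(q ∧ □p) there: w:F. ✗
w: successors {y}; ¬(q ∧ □p) there: y:T. ✓
y: successors {s}; ¬(q ∧ □p) there: s:T. ✓
Satisfying worlds: {s, w, y}.

3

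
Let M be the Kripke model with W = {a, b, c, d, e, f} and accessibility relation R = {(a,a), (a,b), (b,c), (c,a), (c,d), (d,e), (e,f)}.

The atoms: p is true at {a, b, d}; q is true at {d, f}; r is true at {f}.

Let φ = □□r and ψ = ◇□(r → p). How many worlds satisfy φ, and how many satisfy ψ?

3 and 4

For □□r:
a: successors {a, b}; □r there: a:F, b:F. ✗
b: successors {c}; □r there: c:F. ✗
c: successors {a, d}; □r there: a:F, d:F. ✗
d: successors {e}; □r there: e:T. ✓
e: successors {f}; □r there: f:T. ✓
f: no successors, so □□r holds vacuously. ✓
— 3 worlds.
For ◇□(r → p):
a: successors {a, b}; □(r → p) there: a:T, b:T. ✓
b: successors {c}; □(r → p) there: c:T. ✓
c: successors {a, d}; □(r → p) there: a:T, d:T. ✓
d: successors {e}; □(r → p) there: e:F. ✗
e: successors {f}; □(r → p) there: f:T. ✓
f: no successors, so ◇□(r → p) fails. ✗
— 4 worlds.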